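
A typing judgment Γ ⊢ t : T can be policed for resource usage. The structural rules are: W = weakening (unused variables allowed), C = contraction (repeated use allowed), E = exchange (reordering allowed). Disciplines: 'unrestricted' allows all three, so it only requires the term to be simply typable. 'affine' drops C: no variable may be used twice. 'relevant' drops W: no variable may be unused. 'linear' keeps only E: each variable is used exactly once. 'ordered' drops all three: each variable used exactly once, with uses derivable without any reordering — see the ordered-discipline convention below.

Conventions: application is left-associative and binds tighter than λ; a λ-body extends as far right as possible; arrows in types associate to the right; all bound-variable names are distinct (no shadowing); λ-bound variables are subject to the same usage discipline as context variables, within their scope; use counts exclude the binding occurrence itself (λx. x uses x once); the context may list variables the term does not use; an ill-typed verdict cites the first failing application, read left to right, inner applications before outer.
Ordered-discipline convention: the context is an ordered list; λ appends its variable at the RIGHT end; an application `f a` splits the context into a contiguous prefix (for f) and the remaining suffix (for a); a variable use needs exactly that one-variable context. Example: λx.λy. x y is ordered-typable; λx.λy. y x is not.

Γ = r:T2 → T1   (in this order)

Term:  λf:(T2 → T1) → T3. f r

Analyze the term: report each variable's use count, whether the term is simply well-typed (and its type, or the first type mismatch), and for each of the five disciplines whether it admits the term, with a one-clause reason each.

variable uses: r=1, f (bound)=1
uses in reading order: f, r
typing: ✓ — ((T2 → T1) → T3) → T3
ordered ✗ (needs exchange: uses follow f, r)
linear ✓ (each of r, f used exactly once)
affine ✓ (r, f: no repeats, contraction unneeded)
relevant ✓ (at least one use each (r, f))
unrestricted ✓ (well-typed at ((T2 → T1) → T3) → T3; no restrictions here)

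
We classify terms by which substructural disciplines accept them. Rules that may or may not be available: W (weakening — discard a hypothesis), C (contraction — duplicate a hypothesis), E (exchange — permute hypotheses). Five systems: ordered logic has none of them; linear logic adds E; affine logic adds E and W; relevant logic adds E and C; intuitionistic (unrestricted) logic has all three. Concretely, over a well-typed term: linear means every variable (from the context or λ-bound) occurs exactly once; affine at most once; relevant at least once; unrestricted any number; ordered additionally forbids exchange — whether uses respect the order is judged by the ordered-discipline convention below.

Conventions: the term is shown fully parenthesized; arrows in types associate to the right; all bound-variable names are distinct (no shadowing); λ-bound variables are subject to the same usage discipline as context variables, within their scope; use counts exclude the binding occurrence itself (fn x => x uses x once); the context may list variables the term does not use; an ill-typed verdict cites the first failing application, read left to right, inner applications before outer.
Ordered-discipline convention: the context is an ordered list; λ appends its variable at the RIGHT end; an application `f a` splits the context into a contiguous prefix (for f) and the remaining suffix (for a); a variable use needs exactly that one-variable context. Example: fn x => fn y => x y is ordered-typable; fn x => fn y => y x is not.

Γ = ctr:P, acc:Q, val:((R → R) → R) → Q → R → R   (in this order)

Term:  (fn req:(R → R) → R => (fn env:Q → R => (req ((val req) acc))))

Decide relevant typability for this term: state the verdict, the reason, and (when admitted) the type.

no — unused: ctr, env — weakening required
use counts: ctr ×0; acc ×1; val ×1; req (bound) ×2; env (bound) ×0
use order (left to right): req, val, req, acc
typing: well-typed at ((R → R) → R) → (Q → R) → R
all disciplines: ordered ✗ | linear ✗ | affine ✗ | relevant ✗ | unrestricted ✓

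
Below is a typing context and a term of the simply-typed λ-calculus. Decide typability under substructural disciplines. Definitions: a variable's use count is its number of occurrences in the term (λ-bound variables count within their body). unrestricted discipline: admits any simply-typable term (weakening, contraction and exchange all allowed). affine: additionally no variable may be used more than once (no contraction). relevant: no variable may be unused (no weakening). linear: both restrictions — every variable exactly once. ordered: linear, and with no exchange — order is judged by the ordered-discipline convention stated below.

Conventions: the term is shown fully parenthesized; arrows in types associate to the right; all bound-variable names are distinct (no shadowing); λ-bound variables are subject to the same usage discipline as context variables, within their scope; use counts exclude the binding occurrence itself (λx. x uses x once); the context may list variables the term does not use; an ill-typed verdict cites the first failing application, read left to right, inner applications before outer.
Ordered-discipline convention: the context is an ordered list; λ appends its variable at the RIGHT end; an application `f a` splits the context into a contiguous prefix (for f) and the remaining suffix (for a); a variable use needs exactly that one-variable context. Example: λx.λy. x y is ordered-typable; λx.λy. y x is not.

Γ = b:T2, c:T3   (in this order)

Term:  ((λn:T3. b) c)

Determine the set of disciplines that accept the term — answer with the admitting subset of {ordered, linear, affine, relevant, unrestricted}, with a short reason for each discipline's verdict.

admitted in: affine, unrestricted
variable uses: b=1; c=1; n [bound]=0
left-to-right use order: b, c
typing: well-typed at T2
ordered ✗ (n left unused)
linear ✗ (n left unused)
affine ✓ (b, c, n: no repeats, contraction unneeded)
relevant ✗ (n left unused)
unrestricted ✓ (type-checks (T2) and nothing is barred)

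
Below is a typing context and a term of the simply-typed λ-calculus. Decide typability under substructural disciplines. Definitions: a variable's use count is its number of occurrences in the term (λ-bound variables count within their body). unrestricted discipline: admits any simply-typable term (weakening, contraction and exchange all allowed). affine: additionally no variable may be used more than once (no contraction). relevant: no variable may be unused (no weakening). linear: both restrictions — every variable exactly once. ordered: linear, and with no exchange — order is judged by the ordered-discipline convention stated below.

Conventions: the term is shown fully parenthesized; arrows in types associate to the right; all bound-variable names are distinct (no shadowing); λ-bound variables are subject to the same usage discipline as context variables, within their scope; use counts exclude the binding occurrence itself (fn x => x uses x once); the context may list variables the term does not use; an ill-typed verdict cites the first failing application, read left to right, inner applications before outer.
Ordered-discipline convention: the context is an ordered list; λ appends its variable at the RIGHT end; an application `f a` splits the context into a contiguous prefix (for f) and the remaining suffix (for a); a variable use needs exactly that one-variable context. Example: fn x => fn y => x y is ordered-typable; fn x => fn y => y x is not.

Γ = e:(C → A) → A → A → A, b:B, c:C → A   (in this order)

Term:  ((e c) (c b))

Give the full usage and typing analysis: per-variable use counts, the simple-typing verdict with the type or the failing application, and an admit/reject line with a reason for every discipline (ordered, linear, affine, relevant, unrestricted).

counts: e: 1; b: 1; c: 2
order of uses: e, c, c, b
typing: ill-typed: a function awaiting C gets B
ordered ✗ (a type mismatch blocks all five)
linear ✗ (the type mismatch rejects it)
affine ✗ (not simply typable)
relevant ✗ (fails simple typing)
unrestricted ✗ (a type mismatch blocks all five)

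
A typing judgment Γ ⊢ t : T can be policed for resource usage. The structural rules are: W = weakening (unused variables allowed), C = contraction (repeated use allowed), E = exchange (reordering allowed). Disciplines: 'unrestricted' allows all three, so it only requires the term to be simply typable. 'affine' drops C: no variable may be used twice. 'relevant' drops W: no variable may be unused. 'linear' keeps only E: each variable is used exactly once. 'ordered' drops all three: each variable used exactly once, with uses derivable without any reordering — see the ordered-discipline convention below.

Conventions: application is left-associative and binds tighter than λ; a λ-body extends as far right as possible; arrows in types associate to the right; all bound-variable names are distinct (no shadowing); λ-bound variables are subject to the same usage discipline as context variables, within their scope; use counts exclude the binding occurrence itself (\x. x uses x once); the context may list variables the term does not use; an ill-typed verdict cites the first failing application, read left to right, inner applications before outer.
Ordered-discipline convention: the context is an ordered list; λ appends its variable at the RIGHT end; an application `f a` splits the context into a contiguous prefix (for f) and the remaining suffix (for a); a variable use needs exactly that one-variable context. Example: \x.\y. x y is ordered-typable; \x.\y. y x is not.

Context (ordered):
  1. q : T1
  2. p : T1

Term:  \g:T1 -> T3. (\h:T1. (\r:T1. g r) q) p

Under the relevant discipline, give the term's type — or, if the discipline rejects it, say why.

not well-typed under relevant — h never used (weakening)
use counts: q=1; p=1; g (λ-bound)=1; h (λ-bound)=0; r (λ-bound)=1
left-to-right use order: g, r, q, p
typing: the term checks, with type (T1 -> T3) -> T3
summary: ordered ✗; linear ✗; affine ✓; relevant ✗; unrestricted ✓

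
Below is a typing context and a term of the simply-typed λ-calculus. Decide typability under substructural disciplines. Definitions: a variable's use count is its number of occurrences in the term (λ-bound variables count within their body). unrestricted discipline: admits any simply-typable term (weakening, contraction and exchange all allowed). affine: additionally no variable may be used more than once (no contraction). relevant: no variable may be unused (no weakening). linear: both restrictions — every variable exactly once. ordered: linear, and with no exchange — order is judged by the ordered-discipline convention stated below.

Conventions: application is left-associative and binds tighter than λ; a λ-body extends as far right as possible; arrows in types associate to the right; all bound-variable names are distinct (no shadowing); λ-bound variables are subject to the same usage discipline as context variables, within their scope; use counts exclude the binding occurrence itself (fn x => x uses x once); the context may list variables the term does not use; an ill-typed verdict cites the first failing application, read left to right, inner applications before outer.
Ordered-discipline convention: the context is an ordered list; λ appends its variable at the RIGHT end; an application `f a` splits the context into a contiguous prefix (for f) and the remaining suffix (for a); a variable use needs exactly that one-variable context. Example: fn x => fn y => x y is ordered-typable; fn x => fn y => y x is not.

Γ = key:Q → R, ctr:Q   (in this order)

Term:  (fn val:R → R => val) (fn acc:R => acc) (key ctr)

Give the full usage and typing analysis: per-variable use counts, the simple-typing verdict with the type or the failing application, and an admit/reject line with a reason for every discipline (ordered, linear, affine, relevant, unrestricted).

counts: key: 1×, ctr: 1×, val (bound): 1×, acc (bound): 1×
use order (left to right): val, acc, key, ctr
typing: well-typed at R
ordered: ✓, key, ctr, val, acc: once each, no exchange needed
linear: ✓, each of key, ctr, val, acc used exactly once
affine: ✓, none of key, ctr, val, acc used more than once
relevant: ✓, none of key, ctr, val, acc goes unused
unrestricted: ✓, simply typable at R; W, C, E all held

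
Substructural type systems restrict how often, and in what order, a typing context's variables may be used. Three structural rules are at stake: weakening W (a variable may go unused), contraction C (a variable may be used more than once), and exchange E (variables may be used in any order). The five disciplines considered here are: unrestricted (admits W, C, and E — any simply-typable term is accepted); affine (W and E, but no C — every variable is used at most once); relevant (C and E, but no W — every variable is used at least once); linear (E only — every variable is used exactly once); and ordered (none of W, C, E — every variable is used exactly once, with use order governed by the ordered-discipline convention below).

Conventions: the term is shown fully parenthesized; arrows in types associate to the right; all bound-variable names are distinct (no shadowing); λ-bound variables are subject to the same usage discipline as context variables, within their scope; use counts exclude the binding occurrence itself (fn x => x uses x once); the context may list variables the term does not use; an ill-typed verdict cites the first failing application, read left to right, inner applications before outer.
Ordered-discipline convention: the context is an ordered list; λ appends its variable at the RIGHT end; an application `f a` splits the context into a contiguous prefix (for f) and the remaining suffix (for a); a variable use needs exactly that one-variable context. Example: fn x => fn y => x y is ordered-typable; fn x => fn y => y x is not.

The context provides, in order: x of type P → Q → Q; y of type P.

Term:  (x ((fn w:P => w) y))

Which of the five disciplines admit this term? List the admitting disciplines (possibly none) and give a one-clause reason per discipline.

accepted by: ordered, linear, affine, relevant, unrestricted
counts: x: 1; y: 1; w (λ-bound): 1
use order (left to right): x, w, y
typing: well-typed — term : Q → Q
ordered: ✓ — one use each (x, y, w); ordered split holds
linear: ✓ — single use per variable (x, y, w)
affine: ✓ — at most one use each (x, y, w)
relevant: ✓ — every one of x, y, w appears
unrestricted: ✓ — simply typable at Q → Q; W, C, E all held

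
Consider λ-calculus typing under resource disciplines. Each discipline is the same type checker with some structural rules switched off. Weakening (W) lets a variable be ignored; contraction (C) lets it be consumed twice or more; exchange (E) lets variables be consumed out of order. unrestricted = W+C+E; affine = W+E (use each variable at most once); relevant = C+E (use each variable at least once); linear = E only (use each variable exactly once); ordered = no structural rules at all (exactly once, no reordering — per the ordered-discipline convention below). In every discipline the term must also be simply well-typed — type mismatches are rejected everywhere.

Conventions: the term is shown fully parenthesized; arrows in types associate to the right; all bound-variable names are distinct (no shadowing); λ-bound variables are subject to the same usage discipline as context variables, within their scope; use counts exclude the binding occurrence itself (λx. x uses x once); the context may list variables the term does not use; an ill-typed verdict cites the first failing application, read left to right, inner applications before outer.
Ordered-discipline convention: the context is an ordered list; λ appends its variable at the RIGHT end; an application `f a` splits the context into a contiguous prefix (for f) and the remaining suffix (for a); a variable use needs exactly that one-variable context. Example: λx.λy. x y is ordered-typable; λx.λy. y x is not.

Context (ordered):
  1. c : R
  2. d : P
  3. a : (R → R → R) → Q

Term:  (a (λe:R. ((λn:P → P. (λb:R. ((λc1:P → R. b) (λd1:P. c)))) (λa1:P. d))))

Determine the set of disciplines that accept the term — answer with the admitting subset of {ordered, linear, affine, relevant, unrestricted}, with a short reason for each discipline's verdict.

admitted in: affine, unrestricted
use counts: c: 1×; d: 1×; a: 1×; e [bound]: 0×; n [bound]: 0×; b [bound]: 1×; c1 [bound]: 0×; d1 [bound]: 0×; a1 [bound]: 0×
use order (left to right): a, b, c, d
typing: the term checks, with type Q
ordered ✗ (e, n, c1, d1, a1 left unused)
linear ✗ (e, n, c1, d1, a1 left unused)
affine ✓ (at most one use each (c, d, a, e, n, b, c1, d1, a1))
relevant ✗ (e, n, c1, d1, a1 left unused)
unrestricted ✓ (typability at Q is all that's needed)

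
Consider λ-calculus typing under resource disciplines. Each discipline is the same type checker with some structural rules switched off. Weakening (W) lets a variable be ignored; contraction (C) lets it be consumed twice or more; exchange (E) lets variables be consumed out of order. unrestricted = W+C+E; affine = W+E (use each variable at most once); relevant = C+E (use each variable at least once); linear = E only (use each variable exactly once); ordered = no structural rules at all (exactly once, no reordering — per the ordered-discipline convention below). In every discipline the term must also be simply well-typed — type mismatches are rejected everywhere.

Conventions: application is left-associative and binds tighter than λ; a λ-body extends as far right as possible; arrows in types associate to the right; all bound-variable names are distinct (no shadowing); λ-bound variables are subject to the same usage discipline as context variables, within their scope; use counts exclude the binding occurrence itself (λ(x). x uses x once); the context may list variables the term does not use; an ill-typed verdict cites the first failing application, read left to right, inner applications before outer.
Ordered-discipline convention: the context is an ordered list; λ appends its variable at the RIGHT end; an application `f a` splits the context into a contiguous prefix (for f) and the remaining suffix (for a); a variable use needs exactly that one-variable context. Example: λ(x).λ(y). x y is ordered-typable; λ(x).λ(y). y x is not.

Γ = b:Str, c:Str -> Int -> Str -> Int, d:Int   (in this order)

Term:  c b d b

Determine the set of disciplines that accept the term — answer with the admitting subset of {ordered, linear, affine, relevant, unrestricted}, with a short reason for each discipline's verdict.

admitted in: relevant, unrestricted
usage: b: 2; c: 1; d: 1
use order (left to right): c, b, d, b
typing: ✓ — Int
ordered: ✗ — b ×2 used more than once (contraction)
linear: ✗ — b ×2 used more than once (contraction)
affine: ✗ — b ×2 used more than once (contraction)
relevant: ✓ — at least one use each (b, c, d)
unrestricted: ✓ — simply typable at Int; W, C, E all held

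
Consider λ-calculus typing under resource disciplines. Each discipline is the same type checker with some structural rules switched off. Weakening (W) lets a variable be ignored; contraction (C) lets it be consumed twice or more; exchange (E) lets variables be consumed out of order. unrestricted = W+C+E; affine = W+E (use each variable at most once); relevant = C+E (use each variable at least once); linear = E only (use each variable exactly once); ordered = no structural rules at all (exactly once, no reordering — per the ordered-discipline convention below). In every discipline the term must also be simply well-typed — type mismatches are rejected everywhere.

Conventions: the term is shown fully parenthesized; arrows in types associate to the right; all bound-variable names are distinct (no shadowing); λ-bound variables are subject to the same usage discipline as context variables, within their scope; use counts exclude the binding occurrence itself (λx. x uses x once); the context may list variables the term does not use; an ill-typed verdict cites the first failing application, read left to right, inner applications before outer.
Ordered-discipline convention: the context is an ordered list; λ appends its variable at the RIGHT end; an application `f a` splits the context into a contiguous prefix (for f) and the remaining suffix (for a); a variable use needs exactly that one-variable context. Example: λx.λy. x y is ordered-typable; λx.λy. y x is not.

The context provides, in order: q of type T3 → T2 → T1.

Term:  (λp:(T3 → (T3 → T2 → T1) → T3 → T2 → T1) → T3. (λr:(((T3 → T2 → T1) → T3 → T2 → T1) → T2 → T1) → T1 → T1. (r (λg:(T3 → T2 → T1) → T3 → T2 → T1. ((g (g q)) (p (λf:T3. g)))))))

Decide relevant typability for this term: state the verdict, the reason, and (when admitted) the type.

no — f never used (weakening)
variable uses: q=1; p (bound)=1; r (bound)=1; g (bound)=3; f (bound)=0
use order (left to right): r, g, g, q, p, g
typing: well-typed at ((T3 → (T3 → T2 → T1) → T3 → T2 → T1) → T3) → ((((T3 → T2 → T1) → T3 → T2 → T1) → T2 → T1) → T1 → T1) → T1 → T1
summary: ordered ✗; linear ✗; affine ✗; relevant ✗; unrestricted ✓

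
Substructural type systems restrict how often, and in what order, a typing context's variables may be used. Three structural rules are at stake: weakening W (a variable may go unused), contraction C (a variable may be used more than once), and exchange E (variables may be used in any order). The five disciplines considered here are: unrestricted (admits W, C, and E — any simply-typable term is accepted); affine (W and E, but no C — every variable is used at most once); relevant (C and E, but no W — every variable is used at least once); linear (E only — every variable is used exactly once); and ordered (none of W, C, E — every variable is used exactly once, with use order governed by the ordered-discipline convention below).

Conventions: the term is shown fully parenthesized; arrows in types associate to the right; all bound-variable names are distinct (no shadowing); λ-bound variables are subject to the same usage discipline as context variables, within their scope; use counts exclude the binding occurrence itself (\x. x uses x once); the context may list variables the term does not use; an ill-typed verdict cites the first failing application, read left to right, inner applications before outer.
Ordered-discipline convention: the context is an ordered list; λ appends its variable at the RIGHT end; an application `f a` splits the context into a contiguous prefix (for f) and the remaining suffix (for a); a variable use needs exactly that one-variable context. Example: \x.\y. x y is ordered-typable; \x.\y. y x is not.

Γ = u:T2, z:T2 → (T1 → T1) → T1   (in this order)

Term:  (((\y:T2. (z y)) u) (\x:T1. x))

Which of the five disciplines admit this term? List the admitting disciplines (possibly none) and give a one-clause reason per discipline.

admitting disciplines: linear, affine, relevant, unrestricted
usage: u: 1×, z: 1×, y (λ-bound): 1×, x (λ-bound): 1×
left-to-right use order: z, y, u, x
typing: ✓ — T1
ordered ✗ (use order z, y, u, x needs exchange)
linear ✓ (exactly-once usage across u, z, y, x)
affine ✓ (no duplicate uses among u, z, y, x)
relevant ✓ (none of u, z, y, x goes unused)
unrestricted ✓ (simply typable at T1; W, C, E all held)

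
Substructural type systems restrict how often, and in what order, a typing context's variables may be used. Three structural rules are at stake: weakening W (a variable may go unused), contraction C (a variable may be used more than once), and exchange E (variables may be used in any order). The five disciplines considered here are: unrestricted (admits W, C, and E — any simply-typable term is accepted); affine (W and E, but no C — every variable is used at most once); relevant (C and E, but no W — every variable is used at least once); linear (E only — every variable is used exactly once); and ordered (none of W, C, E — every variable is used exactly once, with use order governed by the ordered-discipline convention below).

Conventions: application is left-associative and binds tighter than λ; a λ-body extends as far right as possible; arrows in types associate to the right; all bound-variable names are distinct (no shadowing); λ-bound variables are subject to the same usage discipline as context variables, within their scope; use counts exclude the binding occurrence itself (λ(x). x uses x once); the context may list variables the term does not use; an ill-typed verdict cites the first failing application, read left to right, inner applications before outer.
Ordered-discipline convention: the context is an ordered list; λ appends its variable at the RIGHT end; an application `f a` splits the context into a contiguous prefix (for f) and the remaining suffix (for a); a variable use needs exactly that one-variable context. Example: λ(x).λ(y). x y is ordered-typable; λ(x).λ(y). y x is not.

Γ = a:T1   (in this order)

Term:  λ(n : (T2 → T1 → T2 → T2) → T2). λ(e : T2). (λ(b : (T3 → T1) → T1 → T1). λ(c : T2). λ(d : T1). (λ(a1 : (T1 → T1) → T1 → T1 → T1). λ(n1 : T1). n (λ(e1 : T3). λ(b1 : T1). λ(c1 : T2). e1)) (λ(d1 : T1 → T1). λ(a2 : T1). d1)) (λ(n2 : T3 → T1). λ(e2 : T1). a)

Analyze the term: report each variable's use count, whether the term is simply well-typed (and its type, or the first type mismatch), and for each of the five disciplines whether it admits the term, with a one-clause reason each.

usage: a: 1; n [bound]: 1; e [bound]: 0; b [bound]: 0; c [bound]: 0; d [bound]: 0; a1 [bound]: 0; n1 [bound]: 0; e1 [bound]: 1; b1 [bound]: 0; c1 [bound]: 0; d1 [bound]: 1; a2 [bound]: 0; n2 [bound]: 0; e2 [bound]: 0
uses in reading order: n, e1, d1, a
typing: ill-typed: argument of type T3 → T1 → T2 → T3 where T2 → T1 → T2 → T2 is required
ordered ✗ (not simply typable)
linear ✗ (fails simple typing)
affine ✗ (a type mismatch blocks all five)
relevant ✗ (the type mismatch rejects it)
unrestricted ✗ (not simply typable)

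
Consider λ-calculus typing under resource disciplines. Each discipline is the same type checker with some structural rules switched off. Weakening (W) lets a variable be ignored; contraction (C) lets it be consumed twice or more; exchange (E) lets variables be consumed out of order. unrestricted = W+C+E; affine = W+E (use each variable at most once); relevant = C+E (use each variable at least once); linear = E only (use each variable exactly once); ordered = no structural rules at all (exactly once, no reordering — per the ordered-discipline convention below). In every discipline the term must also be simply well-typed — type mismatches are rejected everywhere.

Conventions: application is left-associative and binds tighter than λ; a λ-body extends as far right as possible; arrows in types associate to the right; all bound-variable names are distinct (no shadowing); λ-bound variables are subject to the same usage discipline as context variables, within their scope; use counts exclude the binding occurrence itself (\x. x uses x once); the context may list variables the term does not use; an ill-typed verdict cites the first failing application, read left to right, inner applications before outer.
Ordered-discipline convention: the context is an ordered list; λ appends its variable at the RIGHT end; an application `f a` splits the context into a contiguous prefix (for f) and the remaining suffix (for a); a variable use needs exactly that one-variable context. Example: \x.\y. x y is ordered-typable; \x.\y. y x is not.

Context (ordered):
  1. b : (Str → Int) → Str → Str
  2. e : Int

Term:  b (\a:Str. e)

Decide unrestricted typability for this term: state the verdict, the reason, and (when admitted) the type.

yes — typability at Str → Str is all that's needed; term : Str → Str
variable uses: b ×1; e ×1; a (λ-bound) ×0
left-to-right use order: b, e
typing: ✓ — Str → Str
summary: ordered ✗; linear ✗; affine ✓; relevant ✗; unrestricted ✓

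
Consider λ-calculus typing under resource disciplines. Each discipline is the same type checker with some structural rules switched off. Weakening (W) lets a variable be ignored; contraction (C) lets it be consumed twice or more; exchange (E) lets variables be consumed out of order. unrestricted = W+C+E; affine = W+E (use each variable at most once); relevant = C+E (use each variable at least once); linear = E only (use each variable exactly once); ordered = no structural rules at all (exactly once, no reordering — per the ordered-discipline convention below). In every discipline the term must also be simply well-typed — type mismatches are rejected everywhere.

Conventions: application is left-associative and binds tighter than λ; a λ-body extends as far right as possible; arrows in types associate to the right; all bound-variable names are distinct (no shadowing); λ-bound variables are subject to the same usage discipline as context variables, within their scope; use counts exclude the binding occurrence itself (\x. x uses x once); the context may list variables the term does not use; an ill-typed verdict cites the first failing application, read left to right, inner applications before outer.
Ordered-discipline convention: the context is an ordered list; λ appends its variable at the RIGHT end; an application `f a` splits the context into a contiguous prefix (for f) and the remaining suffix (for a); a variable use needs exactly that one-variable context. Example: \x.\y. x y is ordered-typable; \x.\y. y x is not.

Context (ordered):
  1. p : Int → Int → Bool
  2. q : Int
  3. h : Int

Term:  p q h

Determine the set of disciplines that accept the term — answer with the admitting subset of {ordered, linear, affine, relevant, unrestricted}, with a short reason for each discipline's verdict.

accepted by: ordered, linear, affine, relevant, unrestricted
counts: p: 1×, q: 1×, h: 1×
use order (left to right): p, q, h
typing: well-typed at Bool
ordered: ✓ — p, q, h once each; derivable with no W/C/E
linear: ✓ — exactly-once usage across p, q, h
affine: ✓ — none of p, q, h used more than once
relevant: ✓ — none of p, q, h goes unused
unrestricted: ✓ — type-checks (Bool) and nothing is barred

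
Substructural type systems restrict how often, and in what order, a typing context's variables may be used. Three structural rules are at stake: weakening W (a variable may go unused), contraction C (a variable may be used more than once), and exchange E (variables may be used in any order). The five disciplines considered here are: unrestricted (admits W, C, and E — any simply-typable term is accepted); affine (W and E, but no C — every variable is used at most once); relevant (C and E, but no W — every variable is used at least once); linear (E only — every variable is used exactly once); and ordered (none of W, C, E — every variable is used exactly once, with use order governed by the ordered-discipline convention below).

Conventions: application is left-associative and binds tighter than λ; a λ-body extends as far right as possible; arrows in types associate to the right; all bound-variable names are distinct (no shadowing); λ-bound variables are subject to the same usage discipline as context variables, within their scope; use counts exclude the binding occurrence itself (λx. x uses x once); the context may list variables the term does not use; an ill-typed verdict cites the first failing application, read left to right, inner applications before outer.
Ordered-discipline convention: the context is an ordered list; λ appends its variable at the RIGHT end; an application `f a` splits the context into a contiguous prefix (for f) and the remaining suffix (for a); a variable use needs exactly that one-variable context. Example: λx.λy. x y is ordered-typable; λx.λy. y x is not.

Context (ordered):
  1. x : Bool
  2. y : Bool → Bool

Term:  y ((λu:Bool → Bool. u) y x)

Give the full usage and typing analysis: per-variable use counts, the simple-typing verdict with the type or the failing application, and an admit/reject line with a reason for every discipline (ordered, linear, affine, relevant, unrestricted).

variable uses: x: 1×, y: 2×, u (bound): 1×
left-to-right use order: y, u, y, x
typing: well-typed — term : Bool
ordered: ✗, repeated use of y ×2
linear: ✗, repeated use of y ×2
affine: ✗, repeated use of y ×2
relevant: ✓, x, y, u: all used, weakening unneeded
unrestricted: ✓, simply typable at Bool; W, C, E all held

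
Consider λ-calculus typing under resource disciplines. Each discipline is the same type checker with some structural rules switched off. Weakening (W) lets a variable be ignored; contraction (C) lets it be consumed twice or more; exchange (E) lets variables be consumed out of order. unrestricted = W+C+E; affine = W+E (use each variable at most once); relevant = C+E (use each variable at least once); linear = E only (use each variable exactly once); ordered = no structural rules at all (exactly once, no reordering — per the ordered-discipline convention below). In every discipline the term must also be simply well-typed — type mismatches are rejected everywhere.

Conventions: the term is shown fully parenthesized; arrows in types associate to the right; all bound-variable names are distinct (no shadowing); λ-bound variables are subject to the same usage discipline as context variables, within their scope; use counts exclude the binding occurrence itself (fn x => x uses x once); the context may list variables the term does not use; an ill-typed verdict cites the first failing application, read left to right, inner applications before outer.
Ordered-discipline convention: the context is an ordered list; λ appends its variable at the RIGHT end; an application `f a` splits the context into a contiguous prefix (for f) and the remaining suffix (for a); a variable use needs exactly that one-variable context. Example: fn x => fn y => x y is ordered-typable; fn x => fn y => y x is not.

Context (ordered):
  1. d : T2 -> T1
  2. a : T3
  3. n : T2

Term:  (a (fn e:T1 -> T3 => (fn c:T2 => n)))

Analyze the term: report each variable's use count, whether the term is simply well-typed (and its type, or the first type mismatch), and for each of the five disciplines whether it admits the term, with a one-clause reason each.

usage: d: 0×, a: 1×, n: 1×, e (λ-bound): 0×, c (λ-bound): 0×
uses in reading order: a, n
typing: ill-typed: applying a non-function (T3)
ordered: ✗ — the type mismatch rejects it
linear: ✗ — not simply typable
affine: ✗ — fails simple typing
relevant: ✗ — a type mismatch blocks all five
unrestricted: ✗ — the type mismatch rejects it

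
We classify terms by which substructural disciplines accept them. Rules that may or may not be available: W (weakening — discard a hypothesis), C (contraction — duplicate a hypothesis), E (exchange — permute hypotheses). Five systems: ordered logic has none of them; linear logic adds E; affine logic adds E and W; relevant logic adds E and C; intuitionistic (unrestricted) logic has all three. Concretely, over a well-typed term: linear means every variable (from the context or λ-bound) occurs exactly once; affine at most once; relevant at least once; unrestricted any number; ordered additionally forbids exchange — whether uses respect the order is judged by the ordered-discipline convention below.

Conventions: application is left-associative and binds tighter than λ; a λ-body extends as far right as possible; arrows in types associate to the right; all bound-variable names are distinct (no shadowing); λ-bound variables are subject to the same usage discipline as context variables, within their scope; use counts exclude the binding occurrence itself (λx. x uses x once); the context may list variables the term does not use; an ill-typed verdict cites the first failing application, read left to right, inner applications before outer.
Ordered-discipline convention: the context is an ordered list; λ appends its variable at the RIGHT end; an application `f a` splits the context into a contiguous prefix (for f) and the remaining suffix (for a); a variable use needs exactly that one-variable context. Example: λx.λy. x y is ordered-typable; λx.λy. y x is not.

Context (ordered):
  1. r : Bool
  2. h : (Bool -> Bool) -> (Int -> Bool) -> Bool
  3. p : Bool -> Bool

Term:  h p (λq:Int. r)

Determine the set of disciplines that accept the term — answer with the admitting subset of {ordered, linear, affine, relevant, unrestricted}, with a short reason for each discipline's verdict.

admitting disciplines: affine, unrestricted
use counts: r ×1; h ×1; p ×1; q [bound] ×0
use order (left to right): h, p, r
typing: well-typed — term : Bool
ordered: ✗, unused: q — weakening required
linear: ✗, unused: q — weakening required
affine: ✓, none of r, h, p, q used more than once
relevant: ✗, unused: q — weakening required
unrestricted: ✓, simply typable at Bool; W, C, E all held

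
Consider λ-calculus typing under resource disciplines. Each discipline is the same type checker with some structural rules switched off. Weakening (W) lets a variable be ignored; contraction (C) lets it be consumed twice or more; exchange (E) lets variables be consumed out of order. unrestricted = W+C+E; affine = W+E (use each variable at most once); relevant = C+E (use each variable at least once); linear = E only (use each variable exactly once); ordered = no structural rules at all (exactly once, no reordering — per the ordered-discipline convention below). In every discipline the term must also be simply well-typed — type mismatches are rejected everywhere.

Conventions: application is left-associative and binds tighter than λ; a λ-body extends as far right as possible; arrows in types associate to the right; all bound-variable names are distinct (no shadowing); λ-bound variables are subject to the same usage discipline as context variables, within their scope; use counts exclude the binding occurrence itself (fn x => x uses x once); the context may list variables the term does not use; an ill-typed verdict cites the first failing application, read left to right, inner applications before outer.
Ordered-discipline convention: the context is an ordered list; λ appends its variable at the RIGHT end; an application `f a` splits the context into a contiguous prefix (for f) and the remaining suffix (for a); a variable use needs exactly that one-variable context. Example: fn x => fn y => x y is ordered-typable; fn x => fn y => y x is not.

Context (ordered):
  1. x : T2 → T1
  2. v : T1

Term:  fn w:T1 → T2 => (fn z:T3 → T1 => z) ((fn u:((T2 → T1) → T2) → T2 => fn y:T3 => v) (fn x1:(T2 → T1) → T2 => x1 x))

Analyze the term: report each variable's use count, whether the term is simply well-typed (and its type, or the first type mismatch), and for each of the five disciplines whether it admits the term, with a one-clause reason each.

variable uses: x: 1×; v: 1×; w [bound]: 0×; z [bound]: 1×; u [bound]: 0×; y [bound]: 0×; x1 [bound]: 1×
left-to-right use order: z, v, x1, x
typing: well-typed at (T1 → T2) → T3 → T1
ordered: ✗ — w, u, y never used (weakening)
linear: ✗ — w, u, y never used (weakening)
affine: ✓ — none of x, v, w, z, u, y, x1 used more than once
relevant: ✗ — w, u, y never used (weakening)
unrestricted: ✓ — type-checks ((T1 → T2) → T3 → T1) and nothing is barred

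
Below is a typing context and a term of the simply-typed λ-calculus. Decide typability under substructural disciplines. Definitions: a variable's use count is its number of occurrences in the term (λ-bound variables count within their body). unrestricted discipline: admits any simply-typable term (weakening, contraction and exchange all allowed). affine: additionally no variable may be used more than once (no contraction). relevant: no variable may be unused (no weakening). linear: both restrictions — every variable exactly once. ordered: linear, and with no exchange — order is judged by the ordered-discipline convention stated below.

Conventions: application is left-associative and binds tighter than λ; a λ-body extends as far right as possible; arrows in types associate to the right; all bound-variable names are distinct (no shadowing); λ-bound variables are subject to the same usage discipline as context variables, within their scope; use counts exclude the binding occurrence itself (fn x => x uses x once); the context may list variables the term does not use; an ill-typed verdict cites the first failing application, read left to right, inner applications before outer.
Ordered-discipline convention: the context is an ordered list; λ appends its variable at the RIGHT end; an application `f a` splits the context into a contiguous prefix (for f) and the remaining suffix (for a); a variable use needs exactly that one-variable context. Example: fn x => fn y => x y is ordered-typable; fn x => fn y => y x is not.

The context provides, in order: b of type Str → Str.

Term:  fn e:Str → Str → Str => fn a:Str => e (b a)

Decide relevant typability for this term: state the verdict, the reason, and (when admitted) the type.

yes — b, e, a: all used, weakening unneeded; term : (Str → Str → Str) → Str → Str → Str
use counts: b=1; e (λ-bound)=1; a (λ-bound)=1
left-to-right use order: e, b, a
typing: well-typed at (Str → Str → Str) → Str → Str → Str
all disciplines: ordered ✗ | linear ✓ | affine ✓ | relevant ✓ | unrestricted ✓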